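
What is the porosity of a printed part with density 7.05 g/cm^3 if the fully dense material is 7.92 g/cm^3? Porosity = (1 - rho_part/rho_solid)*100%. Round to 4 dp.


Porosity = (1-7.05/7.92)*100 = 10.9848 %


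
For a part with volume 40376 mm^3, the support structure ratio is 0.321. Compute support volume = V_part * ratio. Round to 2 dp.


V_support = 40376 * 0.321 = 12960.7 mm^3


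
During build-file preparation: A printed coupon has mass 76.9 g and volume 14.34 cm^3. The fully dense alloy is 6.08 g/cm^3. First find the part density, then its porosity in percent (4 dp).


rho_part = 76.9 / 14.34 = 5.36262204 g/cm^3
Porosity = (1 - 5.36262204/6.08)*100 = 11.799 %


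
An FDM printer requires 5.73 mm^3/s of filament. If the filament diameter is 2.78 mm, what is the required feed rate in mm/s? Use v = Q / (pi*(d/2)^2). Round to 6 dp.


A = pi*(2.78/2)^2 = 6.069871
v = 5.73 / 6.069871 = 0.944007 mm/s


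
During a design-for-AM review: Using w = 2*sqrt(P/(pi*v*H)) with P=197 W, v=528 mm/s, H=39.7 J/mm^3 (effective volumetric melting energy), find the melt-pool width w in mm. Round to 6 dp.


w = 2*sqrt(197/(pi*528*39.7)) = 0.10939 mm


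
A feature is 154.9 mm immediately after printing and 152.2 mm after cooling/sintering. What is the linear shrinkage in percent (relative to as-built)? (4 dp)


Shrinkage = ((154.9-152.2)/154.9)*100 = 1.7431 %


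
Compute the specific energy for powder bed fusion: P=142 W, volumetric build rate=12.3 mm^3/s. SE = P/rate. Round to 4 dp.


SE = 142 / 12.3 = 11.5447 J/mm^3


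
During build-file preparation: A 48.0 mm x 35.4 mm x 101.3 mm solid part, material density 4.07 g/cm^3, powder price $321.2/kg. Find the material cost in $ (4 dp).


V = 48.0 * 35.4 * 101.3 = 172128.96 mm^3 = 172.12896 cm^3
Mass = 172.12896 * 4.07 / 1000 = 0.70056487 kg
Cost = 0.70056487 * 321.2 = 225.0214 $


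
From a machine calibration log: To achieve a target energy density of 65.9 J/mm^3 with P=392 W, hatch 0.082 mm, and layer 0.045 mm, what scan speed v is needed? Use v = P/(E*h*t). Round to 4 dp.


v = 392 / (65.9*0.082*0.045) = 1612.0343 mm/s


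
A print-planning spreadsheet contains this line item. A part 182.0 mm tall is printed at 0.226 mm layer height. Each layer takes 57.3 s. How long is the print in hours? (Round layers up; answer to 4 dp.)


Layers = ceil(182.0/0.226) = 806
t = 806 * 57.3 / 3600 = 12.8288 hrs


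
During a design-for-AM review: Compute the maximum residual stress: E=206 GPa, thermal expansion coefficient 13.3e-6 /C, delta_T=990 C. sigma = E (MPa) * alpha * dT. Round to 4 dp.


sigma = 206*1000 * 13.3e-6 * 990 = 2712.402 MPa


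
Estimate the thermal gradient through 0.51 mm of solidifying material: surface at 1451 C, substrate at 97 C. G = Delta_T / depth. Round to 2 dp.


G = (1451-97)/0.51 = 2654.9 C/mm


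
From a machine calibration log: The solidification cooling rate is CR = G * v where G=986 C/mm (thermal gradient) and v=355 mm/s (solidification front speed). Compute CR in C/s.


CR = 986 * 355 = 350030 C/s


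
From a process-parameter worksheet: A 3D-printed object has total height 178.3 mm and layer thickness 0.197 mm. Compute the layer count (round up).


Layers = ceil(178.3/0.197) = 906


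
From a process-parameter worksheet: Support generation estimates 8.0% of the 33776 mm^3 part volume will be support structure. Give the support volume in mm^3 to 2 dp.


V_support = 33776 * 0.08 = 2702.08 mm^3


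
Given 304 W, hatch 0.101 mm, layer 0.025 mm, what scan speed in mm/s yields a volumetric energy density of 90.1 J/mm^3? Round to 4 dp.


v = 304 / (90.1*0.101*0.025) = 1336.2491 mm/s


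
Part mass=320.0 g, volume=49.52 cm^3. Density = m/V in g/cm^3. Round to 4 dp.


rho = 320.0 / 49.52 = 6.462 g/cm^3


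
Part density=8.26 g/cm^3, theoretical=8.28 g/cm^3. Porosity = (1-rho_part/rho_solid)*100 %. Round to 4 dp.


Porosity = (1-8.26/8.28)*100 = 0.2415 %


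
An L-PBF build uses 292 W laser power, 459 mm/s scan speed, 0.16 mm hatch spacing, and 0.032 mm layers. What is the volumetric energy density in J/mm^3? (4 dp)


E = 292 / (459*0.16*0.032) = 124.2511 J/mm^3


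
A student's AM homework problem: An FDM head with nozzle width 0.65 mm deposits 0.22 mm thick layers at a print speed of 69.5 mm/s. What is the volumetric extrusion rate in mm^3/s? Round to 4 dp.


Rate = 0.65 * 0.22 * 69.5 = 9.9385 mm^3/s


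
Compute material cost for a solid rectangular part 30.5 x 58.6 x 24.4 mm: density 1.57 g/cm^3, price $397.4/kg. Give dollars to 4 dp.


V = 30.5 * 58.6 * 24.4 = 43610.12 mm^3 = 43.61012 cm^3
Mass = 43.61012 * 1.57 / 1000 = 0.06846789 kg
Cost = 0.06846789 * 397.4 = 27.2091 $


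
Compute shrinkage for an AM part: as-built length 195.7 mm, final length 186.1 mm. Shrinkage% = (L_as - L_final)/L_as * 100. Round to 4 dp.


Shrinkage = ((195.7-186.1)/195.7)*100 = 4.9055 %


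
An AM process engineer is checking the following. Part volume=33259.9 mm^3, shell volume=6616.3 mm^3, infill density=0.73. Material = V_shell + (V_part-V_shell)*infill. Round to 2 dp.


V_infill = (33259.9 - 6616.3) * 0.73 = 19449.83
V_total = 6616.3 + 19449.83 = 26066.13 mm^3


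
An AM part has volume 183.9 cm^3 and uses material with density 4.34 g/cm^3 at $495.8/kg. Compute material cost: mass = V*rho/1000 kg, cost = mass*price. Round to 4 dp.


Mass = 183.9*4.34/1000 = 0.798126 kg
Cost = 0.798126 * 495.8 = 395.7109 $


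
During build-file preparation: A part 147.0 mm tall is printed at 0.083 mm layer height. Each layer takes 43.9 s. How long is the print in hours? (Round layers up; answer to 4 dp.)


Layers = ceil(147.0/0.083) = 1772
t = 1772 * 43.9 / 3600 = 21.6086 hrs


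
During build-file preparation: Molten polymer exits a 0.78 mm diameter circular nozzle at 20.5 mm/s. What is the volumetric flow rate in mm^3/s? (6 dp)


A = pi*(0.78/2)^2 = 0.47783624 mm^2
Q = 0.47783624 * 20.5 = 9.795643 mm^3/s


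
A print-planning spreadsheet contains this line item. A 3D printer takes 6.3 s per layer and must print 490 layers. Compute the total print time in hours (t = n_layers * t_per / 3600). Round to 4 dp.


t = 490 * 6.3 / 3600 = 0.8575 hrs


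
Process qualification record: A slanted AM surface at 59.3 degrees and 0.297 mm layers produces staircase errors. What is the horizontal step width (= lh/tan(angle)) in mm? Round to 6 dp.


step = 0.297 / tan(59.3) = 0.176346 mm


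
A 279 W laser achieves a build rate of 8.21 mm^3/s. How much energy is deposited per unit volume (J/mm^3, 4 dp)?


SE = 279 / 8.21 = 33.9829 J/mm^3


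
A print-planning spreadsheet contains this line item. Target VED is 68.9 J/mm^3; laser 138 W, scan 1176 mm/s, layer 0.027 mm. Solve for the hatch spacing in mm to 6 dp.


h = 138 / (68.9*1176*0.027) = 0.06308 mm


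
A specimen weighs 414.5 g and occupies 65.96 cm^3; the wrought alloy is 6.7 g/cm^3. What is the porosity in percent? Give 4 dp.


rho_part = 414.5 / 65.96 = 6.28411158 g/cm^3
Porosity = (1 - 6.28411158/6.7)*100 = 6.2073 %


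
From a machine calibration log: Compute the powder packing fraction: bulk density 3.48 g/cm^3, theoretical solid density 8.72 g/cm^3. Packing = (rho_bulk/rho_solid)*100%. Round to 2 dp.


Packing = (3.48/8.72)*100 = 39.91 %


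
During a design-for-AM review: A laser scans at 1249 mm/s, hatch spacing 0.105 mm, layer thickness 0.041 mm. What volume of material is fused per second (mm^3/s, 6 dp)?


Rate = 1249 * 0.105 * 0.041 = 5.376945 mm^3/s


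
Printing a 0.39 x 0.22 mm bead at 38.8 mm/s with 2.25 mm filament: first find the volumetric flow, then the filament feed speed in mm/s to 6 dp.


Q = 0.39 * 0.22 * 38.8 = 3.32904 mm^3/s
A_fil = pi*(2.25/2)^2 = 3.9760782 mm^2
v_feed = 3.32904 / 3.9760782 = 0.837267 mm/s


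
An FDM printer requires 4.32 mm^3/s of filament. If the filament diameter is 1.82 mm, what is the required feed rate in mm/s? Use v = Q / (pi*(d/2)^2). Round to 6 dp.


A = pi*(1.82/2)^2 = 2.601553
v = 4.32 / 2.601553 = 1.660547 mm/s


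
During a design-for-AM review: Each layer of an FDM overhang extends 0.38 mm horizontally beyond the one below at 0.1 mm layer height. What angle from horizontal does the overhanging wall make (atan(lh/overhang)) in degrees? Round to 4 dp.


angle = atan(0.1/0.38) = 14.7436 degrees


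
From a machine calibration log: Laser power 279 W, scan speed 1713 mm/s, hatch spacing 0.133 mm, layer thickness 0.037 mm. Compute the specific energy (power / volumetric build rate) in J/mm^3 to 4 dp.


Build rate = 1713 * 0.133 * 0.037 = 8.429673 mm^3/s
SE = 279 / 8.429673 = 33.0974 J/mm^3


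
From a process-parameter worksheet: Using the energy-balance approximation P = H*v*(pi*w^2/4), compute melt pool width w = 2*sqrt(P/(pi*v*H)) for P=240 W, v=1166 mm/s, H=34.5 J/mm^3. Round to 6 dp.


w = 2*sqrt(240/(pi*1166*34.5)) = 0.087157 mm


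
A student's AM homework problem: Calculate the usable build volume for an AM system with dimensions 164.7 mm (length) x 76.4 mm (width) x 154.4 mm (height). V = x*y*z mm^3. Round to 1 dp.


V = 164.7 * 76.4 * 154.4 = 1942827.6 mm^3


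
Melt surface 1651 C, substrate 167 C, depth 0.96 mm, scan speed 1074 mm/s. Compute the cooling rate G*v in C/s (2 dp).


G = (1651-167)/0.96 = 1545.83333333 C/mm
CR = 1545.83333333 * 1074 = 1660225.0 C/s


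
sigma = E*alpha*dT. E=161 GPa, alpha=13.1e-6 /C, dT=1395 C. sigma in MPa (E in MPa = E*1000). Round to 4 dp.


sigma = 161*1000 * 13.1e-6 * 1395 = 2942.1945 MPa


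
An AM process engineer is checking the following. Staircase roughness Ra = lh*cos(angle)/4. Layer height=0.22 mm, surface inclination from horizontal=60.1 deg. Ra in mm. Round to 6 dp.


Ra = 0.22 * cos(60.1) / 4 = 0.027417 mm


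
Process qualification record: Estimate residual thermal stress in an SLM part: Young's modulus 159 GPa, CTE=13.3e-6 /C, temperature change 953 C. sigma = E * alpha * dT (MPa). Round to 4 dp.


sigma = 159*1000 * 13.3e-6 * 953 = 2015.3091 MPa


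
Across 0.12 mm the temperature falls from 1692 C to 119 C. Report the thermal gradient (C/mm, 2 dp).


G = (1692-119)/0.12 = 13108.33 C/mm


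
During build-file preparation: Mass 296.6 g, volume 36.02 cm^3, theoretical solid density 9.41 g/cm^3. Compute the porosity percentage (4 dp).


rho_part = 296.6 / 36.02 = 8.23431427 g/cm^3
Porosity = (1 - 8.23431427/9.41)*100 = 12.494 %


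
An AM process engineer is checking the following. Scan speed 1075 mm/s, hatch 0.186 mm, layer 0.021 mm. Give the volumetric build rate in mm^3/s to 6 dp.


Rate = 1075 * 0.186 * 0.021 = 4.19895 mm^3/s


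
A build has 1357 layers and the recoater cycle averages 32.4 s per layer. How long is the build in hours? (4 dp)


t = 1357 * 32.4 / 3600 = 12.213 hrs


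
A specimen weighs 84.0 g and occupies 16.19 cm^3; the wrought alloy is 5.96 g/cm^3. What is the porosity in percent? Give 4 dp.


rho_part = 84.0 / 16.19 = 5.18838789 g/cm^3
Porosity = (1 - 5.18838789/5.96)*100 = 12.9465 %


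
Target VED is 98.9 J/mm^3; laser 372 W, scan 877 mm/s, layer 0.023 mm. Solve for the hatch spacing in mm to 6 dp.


h = 372 / (98.9*877*0.023) = 0.186474 mm


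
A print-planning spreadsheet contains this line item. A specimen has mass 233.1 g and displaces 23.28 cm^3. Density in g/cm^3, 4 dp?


rho = 233.1 / 23.28 = 10.0129 g/cm^3


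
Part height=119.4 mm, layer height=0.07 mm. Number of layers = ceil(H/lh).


Layers = ceil(119.4/0.07) = 1706


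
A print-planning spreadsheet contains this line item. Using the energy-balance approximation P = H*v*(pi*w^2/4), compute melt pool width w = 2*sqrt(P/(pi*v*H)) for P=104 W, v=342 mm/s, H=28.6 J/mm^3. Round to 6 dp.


w = 2*sqrt(104/(pi*342*28.6)) = 0.116352 mm


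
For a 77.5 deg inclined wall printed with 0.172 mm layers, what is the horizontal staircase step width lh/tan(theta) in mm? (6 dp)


step = 0.172 / tan(77.5) = 0.038131 mm


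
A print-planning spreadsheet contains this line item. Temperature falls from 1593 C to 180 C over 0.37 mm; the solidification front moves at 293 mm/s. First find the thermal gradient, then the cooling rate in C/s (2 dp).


G = (1593-180)/0.37 = 3818.91891892 C/mm
CR = 3818.91891892 * 293 = 1118943.24 C/s


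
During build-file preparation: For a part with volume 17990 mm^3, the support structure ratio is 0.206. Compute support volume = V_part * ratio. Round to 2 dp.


V_support = 17990 * 0.206 = 3705.94 mm^3


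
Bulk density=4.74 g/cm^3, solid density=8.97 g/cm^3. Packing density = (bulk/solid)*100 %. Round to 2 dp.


Packing = (4.74/8.97)*100 = 52.84 %


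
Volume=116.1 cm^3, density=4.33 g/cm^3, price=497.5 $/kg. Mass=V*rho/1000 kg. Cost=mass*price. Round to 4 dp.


Mass = 116.1*4.33/1000 = 0.502713 kg
Cost = 0.502713 * 497.5 = 250.0997 $


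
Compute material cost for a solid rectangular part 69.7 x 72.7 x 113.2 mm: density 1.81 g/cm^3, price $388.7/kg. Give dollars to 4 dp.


V = 69.7 * 72.7 * 113.2 = 573605.908 mm^3 = 573.605908 cm^3
Mass = 573.605908 * 1.81 / 1000 = 1.03822669 kg
Cost = 1.03822669 * 388.7 = 403.5587 $


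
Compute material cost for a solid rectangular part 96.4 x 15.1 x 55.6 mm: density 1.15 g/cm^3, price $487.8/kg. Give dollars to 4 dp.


V = 96.4 * 15.1 * 55.6 = 80933.584 mm^3 = 80.933584 cm^3
Mass = 80.933584 * 1.15 / 1000 = 0.09307362 kg
Cost = 0.09307362 * 487.8 = 45.4013 $


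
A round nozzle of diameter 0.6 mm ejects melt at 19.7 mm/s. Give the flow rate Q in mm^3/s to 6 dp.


A = pi*(0.6/2)^2 = 0.28274334 mm^2
Q = 0.28274334 * 19.7 = 5.570044 mm^3/s


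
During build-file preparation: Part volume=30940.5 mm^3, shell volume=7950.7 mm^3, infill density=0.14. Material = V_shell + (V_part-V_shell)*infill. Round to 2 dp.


V_infill = (30940.5 - 7950.7) * 0.14 = 3218.57
V_total = 7950.7 + 3218.57 = 11169.27 mm^3


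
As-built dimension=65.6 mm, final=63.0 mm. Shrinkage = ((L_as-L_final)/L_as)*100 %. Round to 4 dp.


Shrinkage = ((65.6-63.0)/65.6)*100 = 3.9634 %


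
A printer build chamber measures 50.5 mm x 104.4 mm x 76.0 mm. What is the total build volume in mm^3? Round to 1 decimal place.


V = 50.5 * 104.4 * 76.0 = 400687.2 mm^3


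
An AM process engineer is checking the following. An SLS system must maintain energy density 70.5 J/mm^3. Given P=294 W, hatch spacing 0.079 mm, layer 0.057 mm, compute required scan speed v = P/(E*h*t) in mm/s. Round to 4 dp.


v = 294 / (70.5*0.079*0.057) = 926.0966 mm/s


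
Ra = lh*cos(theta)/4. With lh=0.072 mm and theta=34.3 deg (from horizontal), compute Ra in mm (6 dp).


Ra = 0.072 * cos(34.3) / 4 = 0.01487 mm


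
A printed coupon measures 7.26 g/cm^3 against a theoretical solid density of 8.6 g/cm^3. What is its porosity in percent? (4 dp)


Porosity = (1-7.26/8.6)*100 = 15.5814 %


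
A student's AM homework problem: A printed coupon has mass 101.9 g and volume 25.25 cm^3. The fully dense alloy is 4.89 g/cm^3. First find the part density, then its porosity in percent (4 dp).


rho_part = 101.9 / 25.25 = 4.03564356 g/cm^3
Porosity = (1 - 4.03564356/4.89)*100 = 17.4715 %


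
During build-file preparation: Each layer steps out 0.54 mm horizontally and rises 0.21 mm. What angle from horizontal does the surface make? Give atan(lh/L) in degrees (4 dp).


angle = atan(0.21/0.54) = 21.2505 degrees


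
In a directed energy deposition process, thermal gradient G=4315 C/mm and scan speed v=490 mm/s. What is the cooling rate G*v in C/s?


CR = 4315 * 490 = 2114350 C/s


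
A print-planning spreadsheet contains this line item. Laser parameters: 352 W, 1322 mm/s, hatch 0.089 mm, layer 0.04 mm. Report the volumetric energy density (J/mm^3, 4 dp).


E = 352 / (1322*0.089*0.04) = 74.793 J/mm^3


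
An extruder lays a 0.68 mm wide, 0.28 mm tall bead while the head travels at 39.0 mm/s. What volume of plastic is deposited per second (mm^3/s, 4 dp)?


Rate = 0.68 * 0.28 * 39.0 = 7.4256 mm^3/s


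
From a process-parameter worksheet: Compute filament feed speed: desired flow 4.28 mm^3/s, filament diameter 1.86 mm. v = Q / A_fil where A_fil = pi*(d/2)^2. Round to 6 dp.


A = pi*(1.86/2)^2 = 2.717163
v = 4.28 / 2.717163 = 1.575172 mm/s


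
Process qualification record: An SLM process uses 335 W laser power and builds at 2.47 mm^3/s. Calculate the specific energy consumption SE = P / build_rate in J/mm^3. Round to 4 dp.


SE = 335 / 2.47 = 135.6275 J/mm^3


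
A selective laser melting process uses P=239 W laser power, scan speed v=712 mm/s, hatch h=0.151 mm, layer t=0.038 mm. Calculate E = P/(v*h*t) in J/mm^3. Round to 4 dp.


E = 239 / (712*0.151*0.038) = 58.5002 J/mm^3


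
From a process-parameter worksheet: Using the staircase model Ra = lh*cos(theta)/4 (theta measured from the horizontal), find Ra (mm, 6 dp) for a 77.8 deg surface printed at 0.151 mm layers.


Ra = 0.151 * cos(77.8) / 4 = 0.007978 mm


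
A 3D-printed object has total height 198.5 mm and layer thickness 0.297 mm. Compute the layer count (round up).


Layers = ceil(198.5/0.297) = 669


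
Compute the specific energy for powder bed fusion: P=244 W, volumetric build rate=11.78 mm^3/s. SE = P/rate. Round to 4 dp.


SE = 244 / 11.78 = 20.7131 J/mm^3


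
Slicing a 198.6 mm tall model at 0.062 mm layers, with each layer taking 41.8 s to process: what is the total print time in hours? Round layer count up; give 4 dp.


Layers = ceil(198.6/0.062) = 3204
t = 3204 * 41.8 / 3600 = 37.202 hrs


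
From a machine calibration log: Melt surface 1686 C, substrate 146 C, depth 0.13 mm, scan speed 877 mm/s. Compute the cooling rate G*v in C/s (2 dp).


G = (1686-146)/0.13 = 11846.15384615 C/mm
CR = 11846.15384615 * 877 = 10389076.92 C/s


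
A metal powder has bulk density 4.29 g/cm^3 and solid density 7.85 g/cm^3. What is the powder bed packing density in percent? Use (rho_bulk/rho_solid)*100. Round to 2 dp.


Packing = (4.29/7.85)*100 = 54.65 %


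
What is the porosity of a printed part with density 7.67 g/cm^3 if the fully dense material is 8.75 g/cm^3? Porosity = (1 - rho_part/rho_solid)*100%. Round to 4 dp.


Porosity = (1-7.67/8.75)*100 = 12.3429 %


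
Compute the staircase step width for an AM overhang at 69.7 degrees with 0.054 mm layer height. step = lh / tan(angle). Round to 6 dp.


step = 0.054 / tan(69.7) = 0.019975 mm


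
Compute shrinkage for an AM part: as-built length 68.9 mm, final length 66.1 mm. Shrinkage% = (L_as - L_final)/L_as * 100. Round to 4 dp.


Shrinkage = ((68.9-66.1)/68.9)*100 = 4.0639 %


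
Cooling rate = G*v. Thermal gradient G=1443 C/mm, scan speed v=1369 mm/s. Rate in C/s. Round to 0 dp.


CR = 1443 * 1369 = 1975467 C/s


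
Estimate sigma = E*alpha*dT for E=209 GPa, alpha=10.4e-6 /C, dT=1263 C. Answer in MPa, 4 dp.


sigma = 209*1000 * 10.4e-6 * 1263 = 2745.2568 MPa


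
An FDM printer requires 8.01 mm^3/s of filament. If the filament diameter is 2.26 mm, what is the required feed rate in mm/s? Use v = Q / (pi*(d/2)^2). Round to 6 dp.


A = pi*(2.26/2)^2 = 4.0115
v = 8.01 / 4.0115 = 1.996759 mm/s


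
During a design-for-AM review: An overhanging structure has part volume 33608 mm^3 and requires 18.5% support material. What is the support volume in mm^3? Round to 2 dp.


V_support = 33608 * 0.185 = 6217.48 mm^3


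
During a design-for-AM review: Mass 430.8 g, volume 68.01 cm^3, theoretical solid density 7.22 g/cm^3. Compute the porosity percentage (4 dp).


rho_part = 430.8 / 68.01 = 6.33436259 g/cm^3
Porosity = (1 - 6.33436259/7.22)*100 = 12.2664 %


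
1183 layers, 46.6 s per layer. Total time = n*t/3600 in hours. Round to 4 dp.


t = 1183 * 46.6 / 3600 = 15.3133 hrs


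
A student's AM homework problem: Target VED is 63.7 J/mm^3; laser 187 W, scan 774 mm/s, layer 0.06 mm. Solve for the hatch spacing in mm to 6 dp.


h = 187 / (63.7*774*0.06) = 0.063214 mm


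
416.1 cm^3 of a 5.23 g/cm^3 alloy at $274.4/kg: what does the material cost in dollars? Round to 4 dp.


Mass = 416.1*5.23/1000 = 2.176203 kg
Cost = 2.176203 * 274.4 = 597.1501 $


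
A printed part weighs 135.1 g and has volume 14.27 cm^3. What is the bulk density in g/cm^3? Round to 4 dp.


rho = 135.1 / 14.27 = 9.4674 g/cm^3


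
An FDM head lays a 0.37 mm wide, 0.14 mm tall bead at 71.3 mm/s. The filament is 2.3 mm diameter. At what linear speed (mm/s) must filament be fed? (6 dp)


Q = 0.37 * 0.14 * 71.3 = 3.69334 mm^3/s
A_fil = pi*(2.3/2)^2 = 4.15475628 mm^2
v_feed = 3.69334 / 4.15475628 = 0.888943 mm/s


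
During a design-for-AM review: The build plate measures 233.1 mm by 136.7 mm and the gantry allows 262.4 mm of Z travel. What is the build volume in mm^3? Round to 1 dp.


V = 233.1 * 136.7 * 262.4 = 8361315.6 mm^3


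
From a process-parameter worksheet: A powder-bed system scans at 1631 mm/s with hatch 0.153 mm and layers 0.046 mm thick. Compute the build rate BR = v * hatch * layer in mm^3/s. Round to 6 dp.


Rate = 1631 * 0.153 * 0.046 = 11.478978 mm^3/s


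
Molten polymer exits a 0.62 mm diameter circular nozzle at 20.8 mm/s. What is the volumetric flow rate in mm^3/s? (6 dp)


A = pi*(0.62/2)^2 = 0.30190705 mm^2
Q = 0.30190705 * 20.8 = 6.279667 mm^3/s


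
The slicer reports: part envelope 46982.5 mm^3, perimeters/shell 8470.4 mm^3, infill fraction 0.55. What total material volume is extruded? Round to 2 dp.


V_infill = (46982.5 - 8470.4) * 0.55 = 21181.66
V_total = 8470.4 + 21181.66 = 29652.06 mm^3


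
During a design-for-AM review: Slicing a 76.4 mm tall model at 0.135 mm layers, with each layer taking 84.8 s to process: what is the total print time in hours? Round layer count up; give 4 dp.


Layers = ceil(76.4/0.135) = 566
t = 566 * 84.8 / 3600 = 13.3324 hrs


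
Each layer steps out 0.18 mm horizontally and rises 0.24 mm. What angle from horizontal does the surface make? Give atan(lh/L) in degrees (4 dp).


angle = atan(0.24/0.18) = 53.1301 degrees


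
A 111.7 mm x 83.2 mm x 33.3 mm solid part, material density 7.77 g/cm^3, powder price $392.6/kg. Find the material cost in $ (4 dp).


V = 111.7 * 83.2 * 33.3 = 309471.552 mm^3 = 309.471552 cm^3
Mass = 309.471552 * 7.77 / 1000 = 2.40459396 kg
Cost = 2.40459396 * 392.6 = 944.0436 $


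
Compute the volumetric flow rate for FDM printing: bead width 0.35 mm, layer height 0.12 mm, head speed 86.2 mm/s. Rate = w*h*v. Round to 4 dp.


Rate = 0.35 * 0.12 * 86.2 = 3.6204 mm^3/s


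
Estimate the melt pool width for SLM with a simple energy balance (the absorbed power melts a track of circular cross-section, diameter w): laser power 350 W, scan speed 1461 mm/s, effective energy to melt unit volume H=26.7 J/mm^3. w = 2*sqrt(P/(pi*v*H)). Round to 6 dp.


w = 2*sqrt(350/(pi*1461*26.7)) = 0.106883 mm


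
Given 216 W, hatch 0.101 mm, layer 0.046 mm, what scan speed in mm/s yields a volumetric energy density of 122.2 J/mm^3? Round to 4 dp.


v = 216 / (122.2*0.101*0.046) = 380.455 mm/s


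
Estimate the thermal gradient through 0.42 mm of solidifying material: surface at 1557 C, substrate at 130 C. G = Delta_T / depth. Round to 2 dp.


G = (1557-130)/0.42 = 3397.62 C/mm


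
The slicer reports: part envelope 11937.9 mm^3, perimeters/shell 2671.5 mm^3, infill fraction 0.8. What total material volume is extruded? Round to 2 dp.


V_infill = (11937.9 - 2671.5) * 0.8 = 7413.12
V_total = 2671.5 + 7413.12 = 10084.62 mm^3


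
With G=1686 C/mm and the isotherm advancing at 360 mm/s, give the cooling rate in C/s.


CR = 1686 * 360 = 606960 C/s


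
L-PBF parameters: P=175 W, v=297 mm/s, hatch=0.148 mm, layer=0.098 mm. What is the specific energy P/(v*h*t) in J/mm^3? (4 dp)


Build rate = 297 * 0.148 * 0.098 = 4.307688 mm^3/s
SE = 175 / 4.307688 = 40.625 J/mm^3


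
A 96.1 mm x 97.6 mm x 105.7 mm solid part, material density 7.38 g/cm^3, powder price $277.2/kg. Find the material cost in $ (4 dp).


V = 96.1 * 97.6 * 105.7 = 991398.352 mm^3 = 991.398352 cm^3
Mass = 991.398352 * 7.38 / 1000 = 7.31651984 kg
Cost = 7.31651984 * 277.2 = 2028.1393 $


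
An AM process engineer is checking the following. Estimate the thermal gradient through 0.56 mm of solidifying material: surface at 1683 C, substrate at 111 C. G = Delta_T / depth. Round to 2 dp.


G = (1683-111)/0.56 = 2807.14 C/mm


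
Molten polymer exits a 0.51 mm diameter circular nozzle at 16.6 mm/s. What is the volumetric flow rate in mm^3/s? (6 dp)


A = pi*(0.51/2)^2 = 0.20428206 mm^2
Q = 0.20428206 * 16.6 = 3.391082 mm^3/s


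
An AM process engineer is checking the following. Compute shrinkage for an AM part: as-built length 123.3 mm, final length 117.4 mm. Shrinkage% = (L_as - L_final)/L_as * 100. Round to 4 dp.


Shrinkage = ((123.3-117.4)/123.3)*100 = 4.7851 %


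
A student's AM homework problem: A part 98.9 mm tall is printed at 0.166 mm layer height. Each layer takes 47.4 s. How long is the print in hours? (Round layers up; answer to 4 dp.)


Layers = ceil(98.9/0.166) = 596
t = 596 * 47.4 / 3600 = 7.8473 hrs


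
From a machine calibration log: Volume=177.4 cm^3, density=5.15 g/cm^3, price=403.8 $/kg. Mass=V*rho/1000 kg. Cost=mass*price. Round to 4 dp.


Mass = 177.4*5.15/1000 = 0.91361 kg
Cost = 0.91361 * 403.8 = 368.9157 $


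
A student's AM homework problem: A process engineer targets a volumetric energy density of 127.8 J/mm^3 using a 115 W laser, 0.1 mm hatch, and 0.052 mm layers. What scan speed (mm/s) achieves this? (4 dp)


v = 115 / (127.8*0.1*0.052) = 173.0468 mm/s


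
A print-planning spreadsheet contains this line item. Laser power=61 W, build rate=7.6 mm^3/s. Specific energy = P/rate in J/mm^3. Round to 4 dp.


SE = 61 / 7.6 = 8.0263 J/mm^3


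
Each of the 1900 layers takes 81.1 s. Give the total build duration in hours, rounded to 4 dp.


t = 1900 * 81.1 / 3600 = 42.8028 hrs


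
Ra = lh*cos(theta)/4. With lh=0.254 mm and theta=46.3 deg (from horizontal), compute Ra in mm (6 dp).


Ra = 0.254 * cos(46.3) / 4 = 0.043871 mm


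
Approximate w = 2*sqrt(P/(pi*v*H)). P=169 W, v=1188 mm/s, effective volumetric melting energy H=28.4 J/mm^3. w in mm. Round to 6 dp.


w = 2*sqrt(169/(pi*1188*28.4)) = 0.07986 mm


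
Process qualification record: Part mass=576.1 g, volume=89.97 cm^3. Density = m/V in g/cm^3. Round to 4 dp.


rho = 576.1 / 89.97 = 6.4032 g/cm^3


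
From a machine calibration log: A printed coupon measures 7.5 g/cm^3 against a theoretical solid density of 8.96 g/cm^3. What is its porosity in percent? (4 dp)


Porosity = (1-7.5/8.96)*100 = 16.2946 %


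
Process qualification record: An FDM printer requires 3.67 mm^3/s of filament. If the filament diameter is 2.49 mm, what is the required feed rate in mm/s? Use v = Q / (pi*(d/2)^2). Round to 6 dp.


A = pi*(2.49/2)^2 = 4.869547
v = 3.67 / 4.869547 = 0.753664 mm/s


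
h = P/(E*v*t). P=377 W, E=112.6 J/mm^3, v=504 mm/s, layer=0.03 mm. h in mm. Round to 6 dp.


h = 377 / (112.6*504*0.03) = 0.221437 mm


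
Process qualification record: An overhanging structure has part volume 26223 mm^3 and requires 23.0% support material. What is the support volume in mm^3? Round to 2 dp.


V_support = 26223 * 0.23 = 6031.29 mm^3


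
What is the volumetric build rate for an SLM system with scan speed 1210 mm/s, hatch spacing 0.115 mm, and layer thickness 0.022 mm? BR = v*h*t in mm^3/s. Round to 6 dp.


Rate = 1210 * 0.115 * 0.022 = 3.0613 mm^3/s


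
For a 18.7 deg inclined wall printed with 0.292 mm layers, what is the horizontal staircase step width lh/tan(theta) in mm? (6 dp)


step = 0.292 / tan(18.7) = 0.862677 mm


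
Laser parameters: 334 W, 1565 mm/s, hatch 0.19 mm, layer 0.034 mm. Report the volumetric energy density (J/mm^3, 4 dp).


E = 334 / (1565*0.19*0.034) = 33.0369 J/mm^3


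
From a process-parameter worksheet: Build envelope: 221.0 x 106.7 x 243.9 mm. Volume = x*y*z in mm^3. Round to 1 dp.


V = 221.0 * 106.7 * 243.9 = 5751332.7 mm^3


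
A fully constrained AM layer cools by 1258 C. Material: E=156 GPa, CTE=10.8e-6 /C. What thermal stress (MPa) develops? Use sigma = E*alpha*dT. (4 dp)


sigma = 156*1000 * 10.8e-6 * 1258 = 2119.4784 MPa


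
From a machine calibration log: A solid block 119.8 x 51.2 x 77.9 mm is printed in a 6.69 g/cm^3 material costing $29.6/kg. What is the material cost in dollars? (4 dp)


V = 119.8 * 51.2 * 77.9 = 477819.904 mm^3 = 477.819904 cm^3
Mass = 477.819904 * 6.69 / 1000 = 3.19661516 kg
Cost = 3.19661516 * 29.6 = 94.6198 $


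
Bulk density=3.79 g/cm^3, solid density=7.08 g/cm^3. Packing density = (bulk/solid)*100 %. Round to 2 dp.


Packing = (3.79/7.08)*100 = 53.53 %


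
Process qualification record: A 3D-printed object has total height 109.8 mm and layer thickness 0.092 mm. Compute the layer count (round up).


Layers = ceil(109.8/0.092) = 1194


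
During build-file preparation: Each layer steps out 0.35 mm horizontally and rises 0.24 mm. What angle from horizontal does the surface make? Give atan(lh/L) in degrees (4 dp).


angle = atan(0.24/0.35) = 34.439 degrees


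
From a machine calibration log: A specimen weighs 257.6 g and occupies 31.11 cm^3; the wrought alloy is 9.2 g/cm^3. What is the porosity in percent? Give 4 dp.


rho_part = 257.6 / 31.11 = 8.28029572 g/cm^3
Porosity = (1 - 8.28029572/9.2)*100 = 9.9968 %


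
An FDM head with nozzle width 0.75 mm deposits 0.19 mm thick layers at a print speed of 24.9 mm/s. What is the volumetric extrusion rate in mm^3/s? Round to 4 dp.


Rate = 0.75 * 0.19 * 24.9 = 3.5483 mm^3/s


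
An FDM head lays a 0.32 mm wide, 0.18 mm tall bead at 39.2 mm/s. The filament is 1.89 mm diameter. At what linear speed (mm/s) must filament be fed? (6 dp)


Q = 0.32 * 0.18 * 39.2 = 2.25792 mm^3/s
A_fil = pi*(1.89/2)^2 = 2.80552078 mm^2
v_feed = 2.25792 / 2.80552078 = 0.804813 mm/s


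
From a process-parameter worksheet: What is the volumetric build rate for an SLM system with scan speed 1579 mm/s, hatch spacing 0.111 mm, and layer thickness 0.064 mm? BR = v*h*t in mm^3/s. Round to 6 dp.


Rate = 1579 * 0.111 * 0.064 = 11.217216 mm^3/s


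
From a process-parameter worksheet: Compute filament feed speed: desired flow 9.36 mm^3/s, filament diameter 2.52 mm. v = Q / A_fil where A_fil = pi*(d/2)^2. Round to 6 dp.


A = pi*(2.52/2)^2 = 4.987592
v = 9.36 / 4.987592 = 1.876657 mm/s


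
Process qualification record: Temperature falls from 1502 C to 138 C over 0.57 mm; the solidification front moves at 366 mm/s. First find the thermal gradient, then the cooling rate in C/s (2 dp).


G = (1502-138)/0.57 = 2392.98245614 C/mm
CR = 2392.98245614 * 366 = 875831.58 C/s


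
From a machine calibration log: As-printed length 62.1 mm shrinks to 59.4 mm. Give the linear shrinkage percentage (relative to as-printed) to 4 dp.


Shrinkage = ((62.1-59.4)/62.1)*100 = 4.3478 %


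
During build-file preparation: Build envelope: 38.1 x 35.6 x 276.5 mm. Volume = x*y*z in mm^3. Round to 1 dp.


V = 38.1 * 35.6 * 276.5 = 375033.5 mm^3


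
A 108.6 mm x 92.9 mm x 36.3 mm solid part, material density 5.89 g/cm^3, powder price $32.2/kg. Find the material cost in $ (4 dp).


V = 108.6 * 92.9 * 36.3 = 366228.522 mm^3 = 366.228522 cm^3
Mass = 366.228522 * 5.89 / 1000 = 2.15708599 kg
Cost = 2.15708599 * 32.2 = 69.4582 $


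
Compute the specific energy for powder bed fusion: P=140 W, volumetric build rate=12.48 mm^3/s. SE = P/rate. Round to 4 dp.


SE = 140 / 12.48 = 11.2179 J/mm^3


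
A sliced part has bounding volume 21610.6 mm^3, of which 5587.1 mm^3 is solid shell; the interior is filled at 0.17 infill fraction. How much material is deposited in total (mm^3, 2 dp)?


V_infill = (21610.6 - 5587.1) * 0.17 = 2724.0
V_total = 5587.1 + 2724.0 = 8311.1 mm^3


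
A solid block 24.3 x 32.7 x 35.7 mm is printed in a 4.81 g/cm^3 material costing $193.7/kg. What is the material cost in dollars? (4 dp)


V = 24.3 * 32.7 * 35.7 = 28367.577 mm^3 = 28.367577 cm^3
Mass = 28.367577 * 4.81 / 1000 = 0.13644805 kg
Cost = 0.13644805 * 193.7 = 26.43 $


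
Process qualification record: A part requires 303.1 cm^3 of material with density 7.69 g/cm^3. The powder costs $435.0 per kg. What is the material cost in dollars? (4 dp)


Mass = 303.1*7.69/1000 = 2.330839 kg
Cost = 2.330839 * 435.0 = 1013.915 $


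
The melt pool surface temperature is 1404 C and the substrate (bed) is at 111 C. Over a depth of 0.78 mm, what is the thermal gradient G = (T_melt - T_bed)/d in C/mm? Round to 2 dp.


G = (1404-111)/0.78 = 1657.69 C/mm


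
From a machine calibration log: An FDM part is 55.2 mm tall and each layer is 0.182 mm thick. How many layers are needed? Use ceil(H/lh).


Layers = ceil(55.2/0.182) = 304


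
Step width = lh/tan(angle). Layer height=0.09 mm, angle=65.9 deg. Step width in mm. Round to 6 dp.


step = 0.09 / tan(65.9) = 0.040259 mm


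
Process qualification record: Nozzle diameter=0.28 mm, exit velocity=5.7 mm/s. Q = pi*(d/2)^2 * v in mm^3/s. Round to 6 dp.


A = pi*(0.28/2)^2 = 0.06157522 mm^2
Q = 0.06157522 * 5.7 = 0.350979 mm^3/s


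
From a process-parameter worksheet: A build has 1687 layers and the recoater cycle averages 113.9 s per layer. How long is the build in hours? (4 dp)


t = 1687 * 113.9 / 3600 = 53.3748 hrs


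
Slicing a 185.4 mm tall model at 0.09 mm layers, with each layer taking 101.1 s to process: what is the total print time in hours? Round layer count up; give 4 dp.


Layers = ceil(185.4/0.09) = 2060
t = 2060 * 101.1 / 3600 = 57.8517 hrs


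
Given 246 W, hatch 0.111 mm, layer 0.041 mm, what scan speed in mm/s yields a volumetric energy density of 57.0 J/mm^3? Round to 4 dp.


v = 246 / (57.0*0.111*0.041) = 948.3167 mm/s


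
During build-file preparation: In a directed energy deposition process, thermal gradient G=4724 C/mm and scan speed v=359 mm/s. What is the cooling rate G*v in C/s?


CR = 4724 * 359 = 1695916 C/s


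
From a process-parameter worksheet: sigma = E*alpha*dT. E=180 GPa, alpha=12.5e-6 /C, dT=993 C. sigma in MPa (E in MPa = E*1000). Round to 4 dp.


sigma = 180*1000 * 12.5e-6 * 993 = 2234.25 MPa


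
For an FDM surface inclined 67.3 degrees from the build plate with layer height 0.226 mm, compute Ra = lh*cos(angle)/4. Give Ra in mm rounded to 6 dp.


Ra = 0.226 * cos(67.3) / 4 = 0.021804 mm


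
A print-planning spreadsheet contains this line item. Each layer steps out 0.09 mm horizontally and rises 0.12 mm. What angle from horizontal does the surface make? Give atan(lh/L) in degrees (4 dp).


angle = atan(0.12/0.09) = 53.1301 degrees


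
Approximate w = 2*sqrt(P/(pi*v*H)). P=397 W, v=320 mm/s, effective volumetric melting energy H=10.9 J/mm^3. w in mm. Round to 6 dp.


w = 2*sqrt(397/(pi*320*10.9)) = 0.380682 mm


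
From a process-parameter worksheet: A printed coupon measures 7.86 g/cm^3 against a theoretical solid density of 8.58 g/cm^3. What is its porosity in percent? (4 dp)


Porosity = (1-7.86/8.58)*100 = 8.3916 %


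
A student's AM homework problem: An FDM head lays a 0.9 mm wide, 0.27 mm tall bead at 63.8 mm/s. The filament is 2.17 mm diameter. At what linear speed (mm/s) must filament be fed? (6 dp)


Q = 0.9 * 0.27 * 63.8 = 15.5034 mm^3/s
A_fil = pi*(2.17/2)^2 = 3.69836141 mm^2
v_feed = 15.5034 / 3.69836141 = 4.191965 mm/s


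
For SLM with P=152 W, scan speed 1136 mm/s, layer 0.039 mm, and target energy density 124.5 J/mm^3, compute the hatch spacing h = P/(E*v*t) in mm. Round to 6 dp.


h = 152 / (124.5*1136*0.039) = 0.027557 mm


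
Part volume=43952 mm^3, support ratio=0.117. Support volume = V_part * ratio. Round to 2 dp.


V_support = 43952 * 0.117 = 5142.38 mm^3


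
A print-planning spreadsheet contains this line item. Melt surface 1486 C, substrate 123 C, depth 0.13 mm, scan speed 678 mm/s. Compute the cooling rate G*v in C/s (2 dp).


G = (1486-123)/0.13 = 10484.61538462 C/mm
CR = 10484.61538462 * 678 = 7108569.23 C/s


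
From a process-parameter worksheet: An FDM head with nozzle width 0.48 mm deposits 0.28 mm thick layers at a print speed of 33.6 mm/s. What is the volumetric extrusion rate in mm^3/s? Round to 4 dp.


Rate = 0.48 * 0.28 * 33.6 = 4.5158 mm^3/s


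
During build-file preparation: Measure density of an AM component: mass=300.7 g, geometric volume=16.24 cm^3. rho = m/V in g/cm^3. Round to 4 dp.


rho = 300.7 / 16.24 = 18.516 g/cm^3


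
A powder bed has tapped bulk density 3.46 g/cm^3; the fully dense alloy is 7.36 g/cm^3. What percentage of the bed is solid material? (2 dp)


Packing = (3.46/7.36)*100 = 47.01 %


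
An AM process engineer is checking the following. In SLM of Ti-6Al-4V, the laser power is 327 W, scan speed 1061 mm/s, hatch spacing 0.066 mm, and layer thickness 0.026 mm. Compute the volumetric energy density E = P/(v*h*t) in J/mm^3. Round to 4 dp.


E = 327 / (1061*0.066*0.026) = 179.6036 J/mm^3


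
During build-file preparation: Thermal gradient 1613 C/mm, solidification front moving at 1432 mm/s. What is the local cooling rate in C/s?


CR = 1613 * 1432 = 2309816 C/s


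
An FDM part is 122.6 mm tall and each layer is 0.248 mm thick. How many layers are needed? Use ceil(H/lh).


Layers = ceil(122.6/0.248) = 495


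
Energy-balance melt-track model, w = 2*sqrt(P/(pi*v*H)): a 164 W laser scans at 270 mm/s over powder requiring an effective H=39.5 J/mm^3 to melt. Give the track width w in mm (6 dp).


w = 2*sqrt(164/(pi*270*39.5)) = 0.139925 mm


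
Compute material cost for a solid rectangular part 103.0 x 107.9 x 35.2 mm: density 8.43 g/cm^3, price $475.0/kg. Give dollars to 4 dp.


V = 103.0 * 107.9 * 35.2 = 391202.24 mm^3 = 391.20224 cm^3
Mass = 391.20224 * 8.43 / 1000 = 3.29783488 kg
Cost = 3.29783488 * 475.0 = 1566.4716 $


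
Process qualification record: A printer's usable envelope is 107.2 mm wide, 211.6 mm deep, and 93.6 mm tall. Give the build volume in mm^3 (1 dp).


V = 107.2 * 211.6 * 93.6 = 2123177.5 mm^3


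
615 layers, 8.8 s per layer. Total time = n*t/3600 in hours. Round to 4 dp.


t = 615 * 8.8 / 3600 = 1.5033 hrs


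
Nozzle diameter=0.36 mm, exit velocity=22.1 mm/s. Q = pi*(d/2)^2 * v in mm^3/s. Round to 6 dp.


A = pi*(0.36/2)^2 = 0.1017876 mm^2
Q = 0.1017876 * 22.1 = 2.249506 mm^3/s


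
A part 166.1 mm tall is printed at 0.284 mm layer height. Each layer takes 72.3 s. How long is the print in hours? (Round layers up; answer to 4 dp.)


Layers = ceil(166.1/0.284) = 585
t = 585 * 72.3 / 3600 = 11.7488 hrs


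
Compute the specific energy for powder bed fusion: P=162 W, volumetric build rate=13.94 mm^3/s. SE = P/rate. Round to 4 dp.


SE = 162 / 13.94 = 11.6212 J/mm^3


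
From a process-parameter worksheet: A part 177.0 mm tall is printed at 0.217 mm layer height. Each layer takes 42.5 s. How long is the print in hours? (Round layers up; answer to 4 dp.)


Layers = ceil(177.0/0.217) = 816
t = 816 * 42.5 / 3600 = 9.6333 hrs


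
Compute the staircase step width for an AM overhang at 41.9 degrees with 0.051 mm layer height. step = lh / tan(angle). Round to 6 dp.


step = 0.051 / tan(41.9) = 0.05684 mm


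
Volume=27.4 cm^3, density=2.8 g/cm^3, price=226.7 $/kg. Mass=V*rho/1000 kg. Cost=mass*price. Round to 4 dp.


Mass = 27.4*2.8/1000 = 0.07672 kg
Cost = 0.07672 * 226.7 = 17.3924 $


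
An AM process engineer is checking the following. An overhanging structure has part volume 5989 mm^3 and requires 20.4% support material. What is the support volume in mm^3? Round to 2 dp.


V_support = 5989 * 0.204 = 1221.76 mm^3
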